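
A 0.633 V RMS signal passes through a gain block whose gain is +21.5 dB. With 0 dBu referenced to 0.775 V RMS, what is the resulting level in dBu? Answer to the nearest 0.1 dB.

+19.7 dBu

Input level: 20·log₁₀(0.633/0.775) = -1.76 dBu.
Output: -1.76 + 21.5 = +19.7 dBu.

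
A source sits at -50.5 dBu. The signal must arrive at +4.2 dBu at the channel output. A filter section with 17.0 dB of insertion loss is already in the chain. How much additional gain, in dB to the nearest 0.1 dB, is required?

The required make-up gain is the shortfall in the dB sum.
G = +4.2 − (-50.5) + 17.0 = 71.7 dB.

71.7 dB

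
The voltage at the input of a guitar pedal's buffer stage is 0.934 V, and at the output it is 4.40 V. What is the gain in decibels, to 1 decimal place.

13.5 dB

Voltage ratio → dB uses the 20·log₁₀ form:
20·log₁₀(4.40/0.934) = 20·log₁₀(4.711) = 13.5 dB.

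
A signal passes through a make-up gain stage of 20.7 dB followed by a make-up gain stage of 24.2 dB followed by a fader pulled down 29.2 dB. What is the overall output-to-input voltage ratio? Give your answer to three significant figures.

6.10

Net gain = 20.7 + 24.2 + (−29.2) = 15.7 dB.
Voltage ratio = 10^(15.7/20) = 6.10.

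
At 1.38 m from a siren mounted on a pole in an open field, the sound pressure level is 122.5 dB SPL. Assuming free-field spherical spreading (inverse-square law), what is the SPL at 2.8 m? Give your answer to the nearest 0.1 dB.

116.4 dB SPL

For a point source in a free field, ΔL = −20·log₁₀(d₂/d₁).
ΔL = −20·log₁₀(2.8/1.38) = -6.15 dB, so L₂ = 122.5 + (-6.15) = 116.4 dB SPL.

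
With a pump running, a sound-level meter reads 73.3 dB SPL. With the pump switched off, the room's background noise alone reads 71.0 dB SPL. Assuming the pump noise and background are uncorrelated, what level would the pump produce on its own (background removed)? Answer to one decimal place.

69.4 dB SPL

Background correction is a power subtraction:
L_src = 10·log₁₀(10^(73.3/10) − 10^(71.0/10)) = 10·log₁₀(8790000) = 69.4 dB SPL.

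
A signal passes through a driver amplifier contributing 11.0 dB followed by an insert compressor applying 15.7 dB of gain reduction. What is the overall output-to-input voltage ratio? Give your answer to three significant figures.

0.582

Net gain = 11.0 + (−15.7) = -4.7 dB.
Voltage ratio = 10^(-4.7/20) = 0.582.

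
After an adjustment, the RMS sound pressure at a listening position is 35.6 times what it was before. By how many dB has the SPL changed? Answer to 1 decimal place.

31.0 dB

Sound pressure is an amplitude quantity: ΔL = 20·log₁₀(p₂/p₁).
20·log₁₀(35.6) = 31.0 dB.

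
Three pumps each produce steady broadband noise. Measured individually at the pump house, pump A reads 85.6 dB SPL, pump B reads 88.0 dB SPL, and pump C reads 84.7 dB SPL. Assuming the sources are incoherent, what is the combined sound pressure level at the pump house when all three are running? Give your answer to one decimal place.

Uncorrelated sources add in intensity (power), not in dB.
L_total = 10·log₁₀(10^(85.6/10) + 10^(88.0/10) + 10^(84.7/10)) = 10·log₁₀(1289000000) = 91.1 dB SPL.

91.1 dB SPL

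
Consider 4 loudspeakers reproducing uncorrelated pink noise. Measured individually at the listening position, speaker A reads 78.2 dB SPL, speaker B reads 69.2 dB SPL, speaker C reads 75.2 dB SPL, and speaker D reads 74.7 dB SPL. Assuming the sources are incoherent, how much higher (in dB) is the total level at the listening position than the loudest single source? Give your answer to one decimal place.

Add the sources as powers (linear), then convert back to dB:
L_total = 10·log₁₀(10^(78.2/10) + 10^(69.2/10) + 10^(75.2/10) + 10^(74.7/10)) = 81.37 dB SPL.
Excess over the loudest (78.2 dB): 81.37 − 78.2 = 3.2 dB.

3.2 dB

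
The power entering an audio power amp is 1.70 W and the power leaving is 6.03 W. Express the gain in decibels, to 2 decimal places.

Power is a power quantity, so gain = 10·log₁₀(P_out/P_in).
10·log₁₀(6.03/1.70) = 10·log₁₀(3.547) = 5.50 dB.

5.50 dB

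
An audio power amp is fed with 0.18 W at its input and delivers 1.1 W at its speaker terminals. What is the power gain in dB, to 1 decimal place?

7.9 dB

For a power ratio, dB = 10·log₁₀(P₂/P₁).
10·log₁₀(1.1/0.18) = 10·log₁₀(6.111) = 7.9 dB.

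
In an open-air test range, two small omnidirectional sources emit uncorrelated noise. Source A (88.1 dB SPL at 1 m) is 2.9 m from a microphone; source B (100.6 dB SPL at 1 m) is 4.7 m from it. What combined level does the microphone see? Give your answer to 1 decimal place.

At the listener: L_A = 88.1 − 20·log₁₀(2.9) = 78.85 dB; L_B = 100.6 − 20·log₁₀(4.7) = 87.16 dB.
Combined: 10·log₁₀(10^(78.85/10)+10^(87.16/10)) = 87.8 dB SPL.

87.8 dB SPL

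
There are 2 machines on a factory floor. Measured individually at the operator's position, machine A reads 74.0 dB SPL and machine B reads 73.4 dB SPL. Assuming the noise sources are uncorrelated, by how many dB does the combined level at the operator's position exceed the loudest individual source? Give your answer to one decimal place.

2.7 dB

Add the sources as powers (linear), then convert back to dB:
L_total = 10·log₁₀(10^(74.0/10) + 10^(73.4/10)) = 76.72 dB SPL.
Excess over the loudest (74.0 dB): 76.72 − 74.0 = 2.7 dB.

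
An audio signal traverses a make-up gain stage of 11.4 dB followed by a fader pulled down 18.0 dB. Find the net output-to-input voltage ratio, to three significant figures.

Net gain = 11.4 + (−18.0) = -6.6 dB.
Voltage ratio = 10^(-6.6/20) = 0.468.

0.468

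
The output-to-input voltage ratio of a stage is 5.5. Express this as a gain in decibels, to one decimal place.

14.8 dB

Voltage is an amplitude quantity, so gain = 20·log₁₀(V_out/V_in).
20·log₁₀(5.5) = 14.8 dB.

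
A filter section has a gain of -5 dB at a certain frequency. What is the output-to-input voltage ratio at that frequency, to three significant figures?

Voltage ratio = 10^(dB/20).
10^(-5/20) = 10^(-0.2500) = 0.562.

0.562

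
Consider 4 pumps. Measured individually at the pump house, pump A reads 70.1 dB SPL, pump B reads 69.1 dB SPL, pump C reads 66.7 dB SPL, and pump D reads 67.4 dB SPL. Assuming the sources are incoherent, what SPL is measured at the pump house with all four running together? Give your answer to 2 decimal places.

Incoherent sources sum as intensities:
L_total = 10·log₁₀(10^(70.1/10) + 10^(69.1/10) + 10^(66.7/10) + 10^(67.4/10)) = 10·log₁₀(28530000) = 74.55 dB SPL.

74.55 dB SPL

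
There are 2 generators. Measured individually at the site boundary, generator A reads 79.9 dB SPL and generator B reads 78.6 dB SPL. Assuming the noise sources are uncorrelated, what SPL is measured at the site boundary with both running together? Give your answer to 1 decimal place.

82.3 dB SPL

Add the sources as powers (linear), then convert back to dB:
L_total = 10·log₁₀(10^(79.9/10) + 10^(78.6/10)) = 10·log₁₀(170200000) = 82.3 dB SPL.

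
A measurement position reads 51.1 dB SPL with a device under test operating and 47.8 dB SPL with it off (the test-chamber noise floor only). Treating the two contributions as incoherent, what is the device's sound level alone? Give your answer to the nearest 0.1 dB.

Background correction is a power subtraction:
L_src = 10·log₁₀(10^(51.1/10) − 10^(47.8/10)) = 10·log₁₀(68570) = 48.4 dB SPL.

48.4 dB SPL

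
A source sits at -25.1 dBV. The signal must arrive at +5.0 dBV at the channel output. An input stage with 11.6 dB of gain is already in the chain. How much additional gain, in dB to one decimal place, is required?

18.5 dB

The required make-up gain is the shortfall in the dB sum.
G = +5.0 − (-25.1) − 11.6 = 18.5 dB.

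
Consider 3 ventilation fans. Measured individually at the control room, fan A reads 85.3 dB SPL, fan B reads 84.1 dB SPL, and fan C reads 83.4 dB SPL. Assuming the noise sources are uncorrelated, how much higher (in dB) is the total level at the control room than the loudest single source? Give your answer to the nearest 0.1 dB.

3.8 dB

Incoherent sources sum as intensities:
L_total = 10·log₁₀(10^(85.3/10) + 10^(84.1/10) + 10^(83.4/10)) = 89.11 dB SPL.
Excess over the loudest (85.3 dB): 89.11 − 85.3 = 3.8 dB.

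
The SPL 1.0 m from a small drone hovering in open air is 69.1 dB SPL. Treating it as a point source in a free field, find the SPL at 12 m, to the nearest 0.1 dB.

For a point source in a free field, ΔL = −20·log₁₀(d₂/d₁).
ΔL = −20·log₁₀(12/1.0) = -21.58 dB, so L₂ = 69.1 + (-21.58) = 47.5 dB SPL.

47.5 dB SPL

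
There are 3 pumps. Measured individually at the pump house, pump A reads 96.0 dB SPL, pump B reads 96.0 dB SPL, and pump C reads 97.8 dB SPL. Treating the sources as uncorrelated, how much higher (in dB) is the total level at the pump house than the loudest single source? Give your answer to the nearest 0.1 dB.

Add the sources as powers (linear), then convert back to dB:
L_total = 10·log₁₀(10^(96.0/10) + 10^(96.0/10) + 10^(97.8/10)) = 101.46 dB SPL.
Excess over the loudest (97.8 dB): 101.46 − 97.8 = 3.7 dB.

3.7 dB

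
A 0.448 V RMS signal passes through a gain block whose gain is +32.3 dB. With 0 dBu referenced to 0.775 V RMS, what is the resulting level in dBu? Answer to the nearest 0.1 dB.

+27.5 dBu

Input level: 20·log₁₀(0.448/0.775) = -4.76 dBu.
Output: -4.76 + 32.3 = +27.5 dBu.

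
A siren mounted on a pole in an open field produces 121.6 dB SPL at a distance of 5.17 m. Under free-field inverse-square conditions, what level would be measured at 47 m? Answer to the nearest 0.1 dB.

Free-field point source: level drops by 20·log₁₀ of the distance ratio.
ΔL = −20·log₁₀(47/5.17) = -19.17 dB, so L₂ = 121.6 + (-19.17) = 102.4 dB SPL.

102.4 dB SPL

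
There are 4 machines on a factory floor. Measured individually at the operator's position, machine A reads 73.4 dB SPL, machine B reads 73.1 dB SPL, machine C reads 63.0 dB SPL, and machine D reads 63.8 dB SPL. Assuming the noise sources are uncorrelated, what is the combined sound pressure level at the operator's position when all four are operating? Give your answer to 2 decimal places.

Add the sources as powers (linear), then convert back to dB:
L_total = 10·log₁₀(10^(73.4/10) + 10^(73.1/10) + 10^(63.0/10) + 10^(63.8/10)) = 10·log₁₀(46690000) = 76.69 dB SPL.

76.69 dB SPL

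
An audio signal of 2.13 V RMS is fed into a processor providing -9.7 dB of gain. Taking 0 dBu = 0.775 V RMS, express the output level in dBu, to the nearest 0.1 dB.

-0.9 dBu

Input level: 20·log₁₀(2.13/0.775) = 8.78 dBu.
Output: 8.78 − 9.7 = -0.9 dBu.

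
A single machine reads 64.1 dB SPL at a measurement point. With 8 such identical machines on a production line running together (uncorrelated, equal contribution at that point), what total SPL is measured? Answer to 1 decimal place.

73.1 dB SPL

8 equal incoherent sources raise the level by 10·log₁₀(8) = 9.03 dB.
L_total = 64.1 + 9.03 = 73.1 dB SPL.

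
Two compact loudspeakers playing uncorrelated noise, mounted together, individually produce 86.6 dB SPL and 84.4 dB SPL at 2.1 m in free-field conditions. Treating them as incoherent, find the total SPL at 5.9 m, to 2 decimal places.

79.68 dB SPL

Combined at 2.1 m: 10·log₁₀(10^(86.6/10)+10^(84.4/10)) = 88.648 dB SPL.
Then apply −20·log₁₀(5.9/2.1) = -8.973 dB → 79.68 dB SPL.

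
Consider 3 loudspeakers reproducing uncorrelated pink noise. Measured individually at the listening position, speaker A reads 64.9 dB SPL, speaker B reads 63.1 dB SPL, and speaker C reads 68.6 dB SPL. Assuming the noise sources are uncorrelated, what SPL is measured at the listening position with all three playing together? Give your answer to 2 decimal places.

Add the sources as powers (linear), then convert back to dB:
L_total = 10·log₁₀(10^(64.9/10) + 10^(63.1/10) + 10^(68.6/10)) = 10·log₁₀(12380000) = 70.93 dB SPL.

70.93 dB SPL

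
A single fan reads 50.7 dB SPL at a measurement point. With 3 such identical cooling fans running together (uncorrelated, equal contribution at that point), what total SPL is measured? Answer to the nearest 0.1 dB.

55.5 dB SPL

3 equal incoherent sources raise the level by 10·log₁₀(3) = 4.77 dB.
L_total = 50.7 + 4.77 = 55.5 dB SPL.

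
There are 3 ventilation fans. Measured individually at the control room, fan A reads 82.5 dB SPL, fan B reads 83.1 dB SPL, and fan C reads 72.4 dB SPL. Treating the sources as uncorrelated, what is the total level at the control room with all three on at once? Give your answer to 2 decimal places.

Uncorrelated sources add in intensity (power), not in dB.
L_total = 10·log₁₀(10^(82.5/10) + 10^(83.1/10) + 10^(72.4/10)) = 10·log₁₀(399400000) = 86.01 dB SPL.

86.01 dB SPL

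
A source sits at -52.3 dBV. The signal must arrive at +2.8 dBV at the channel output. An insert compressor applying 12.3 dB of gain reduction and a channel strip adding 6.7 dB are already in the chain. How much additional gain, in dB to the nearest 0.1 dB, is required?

60.7 dB

The required make-up gain is the shortfall in the dB sum.
G = +2.8 − (-52.3) + 12.3 − 6.7 = 60.7 dB.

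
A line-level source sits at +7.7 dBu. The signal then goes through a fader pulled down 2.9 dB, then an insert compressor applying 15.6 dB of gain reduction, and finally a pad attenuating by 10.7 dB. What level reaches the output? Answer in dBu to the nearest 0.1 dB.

In dB, series stages simply add:
+7.7 − 2.9 − 15.6 − 10.7 = -21.5 dBu.

-21.5 dBu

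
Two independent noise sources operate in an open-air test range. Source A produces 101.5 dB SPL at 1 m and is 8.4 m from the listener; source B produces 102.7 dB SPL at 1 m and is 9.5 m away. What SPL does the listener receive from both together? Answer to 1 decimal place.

At the listener: L_A = 101.5 − 20·log₁₀(8.4) = 83.01 dB; L_B = 102.7 − 20·log₁₀(9.5) = 83.15 dB.
Combined: 10·log₁₀(10^(83.01/10)+10^(83.15/10)) = 86.1 dB SPL.

86.1 dB SPL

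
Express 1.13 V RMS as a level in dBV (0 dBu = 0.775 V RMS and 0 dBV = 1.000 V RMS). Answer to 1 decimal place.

dBV = 20·log₁₀(V / 1.000 V).
20·log₁₀(1.13/1.000) = +1.1 dBV.

+1.1 dBV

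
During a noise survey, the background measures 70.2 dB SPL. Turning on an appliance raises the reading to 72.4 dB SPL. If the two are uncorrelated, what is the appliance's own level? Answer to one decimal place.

68.4 dB SPL

Remove the background by subtracting linear intensities:
L_src = 10·log₁₀(10^(72.4/10) − 10^(70.2/10)) = 10·log₁₀(6907000) = 68.4 dB SPL.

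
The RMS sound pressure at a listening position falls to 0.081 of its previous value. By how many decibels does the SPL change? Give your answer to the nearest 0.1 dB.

Sound pressure is an amplitude quantity: ΔL = 20·log₁₀(p₂/p₁).
20·log₁₀(0.081) = -21.8 dB.

-21.8 dB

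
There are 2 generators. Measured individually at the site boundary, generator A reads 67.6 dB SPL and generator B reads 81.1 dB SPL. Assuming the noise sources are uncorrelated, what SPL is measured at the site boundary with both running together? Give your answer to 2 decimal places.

81.29 dB SPL

Incoherent sources sum as intensities:
L_total = 10·log₁₀(10^(67.6/10) + 10^(81.1/10)) = 10·log₁₀(134600000) = 81.29 dB SPL.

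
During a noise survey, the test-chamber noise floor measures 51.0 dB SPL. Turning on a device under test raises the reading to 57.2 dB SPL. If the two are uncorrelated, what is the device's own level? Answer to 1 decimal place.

Subtract intensities: L_src = 10·log₁₀(10^(L_total/10) − 10^(L_bg/10)).
L_src = 10·log₁₀(10^(57.2/10) − 10^(51.0/10)) = 10·log₁₀(398900) = 56.0 dB SPL.

56.0 dB SPL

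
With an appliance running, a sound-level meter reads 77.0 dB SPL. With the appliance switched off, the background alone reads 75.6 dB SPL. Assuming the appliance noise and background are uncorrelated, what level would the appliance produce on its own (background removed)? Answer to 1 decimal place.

Remove the background by subtracting linear intensities:
L_src = 10·log₁₀(10^(77.0/10) − 10^(75.6/10)) = 10·log₁₀(13810000) = 71.4 dB SPL.

71.4 dB SPL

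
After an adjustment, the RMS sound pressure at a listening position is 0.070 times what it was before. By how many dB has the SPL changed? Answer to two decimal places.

SPL change from a pressure ratio uses the 20·log₁₀ form:
20·log₁₀(0.070) = -23.10 dB.

-23.10 dB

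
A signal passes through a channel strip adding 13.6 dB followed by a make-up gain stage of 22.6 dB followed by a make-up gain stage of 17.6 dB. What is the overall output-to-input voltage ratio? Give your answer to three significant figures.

490

Net gain = 13.6 + 22.6 + 17.6 = 53.8 dB.
Voltage ratio = 10^(53.8/20) = 490.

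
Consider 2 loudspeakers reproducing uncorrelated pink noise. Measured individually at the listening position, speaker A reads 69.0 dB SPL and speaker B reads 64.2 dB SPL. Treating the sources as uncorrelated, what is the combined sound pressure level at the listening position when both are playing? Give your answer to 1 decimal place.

Incoherent sources sum as intensities:
L_total = 10·log₁₀(10^(69.0/10) + 10^(64.2/10)) = 10·log₁₀(10570000) = 70.2 dB SPL.

70.2 dB SPL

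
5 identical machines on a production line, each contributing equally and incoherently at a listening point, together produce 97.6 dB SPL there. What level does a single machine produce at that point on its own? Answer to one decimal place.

90.6 dB SPL

5 equal incoherent sources add 10·log₁₀(5) = 6.99 dB over one source.
L_one = 97.6 − 6.99 = 90.6 dB SPL.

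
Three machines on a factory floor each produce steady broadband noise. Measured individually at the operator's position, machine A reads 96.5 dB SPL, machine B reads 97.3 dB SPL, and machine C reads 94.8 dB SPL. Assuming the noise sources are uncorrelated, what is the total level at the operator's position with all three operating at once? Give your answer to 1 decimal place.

101.1 dB SPL

Add the sources as powers (linear), then convert back to dB:
L_total = 10·log₁₀(10^(96.5/10) + 10^(97.3/10) + 10^(94.8/10)) = 10·log₁₀(12857000000) = 101.1 dB SPL.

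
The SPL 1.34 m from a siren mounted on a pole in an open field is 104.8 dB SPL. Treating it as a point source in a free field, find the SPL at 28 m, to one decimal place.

For a point source in a free field, ΔL = −20·log₁₀(d₂/d₁).
ΔL = −20·log₁₀(28/1.34) = -26.40 dB, so L₂ = 104.8 + (-26.40) = 78.4 dB SPL.

78.4 dB SPL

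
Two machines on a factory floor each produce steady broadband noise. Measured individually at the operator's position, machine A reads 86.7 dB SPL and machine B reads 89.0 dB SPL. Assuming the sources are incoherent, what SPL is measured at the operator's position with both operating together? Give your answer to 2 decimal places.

91.01 dB SPL

Add the sources as powers (linear), then convert back to dB:
L_total = 10·log₁₀(10^(86.7/10) + 10^(89.0/10)) = 10·log₁₀(1262000000) = 91.01 dB SPL.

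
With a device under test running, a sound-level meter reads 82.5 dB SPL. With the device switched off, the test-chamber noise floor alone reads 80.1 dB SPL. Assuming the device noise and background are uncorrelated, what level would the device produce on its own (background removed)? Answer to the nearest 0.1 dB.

78.8 dB SPL

Background correction is a power subtraction:
L_src = 10·log₁₀(10^(82.5/10) − 10^(80.1/10)) = 10·log₁₀(75500000) = 78.8 dB SPL.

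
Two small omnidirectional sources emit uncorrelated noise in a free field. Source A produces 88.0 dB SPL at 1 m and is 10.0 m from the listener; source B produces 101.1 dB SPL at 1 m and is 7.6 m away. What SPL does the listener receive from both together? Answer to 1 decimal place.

At the listener: L_A = 88.0 − 20·log₁₀(10.0) = 68.00 dB; L_B = 101.1 − 20·log₁₀(7.6) = 83.48 dB.
Combined: 10·log₁₀(10^(68.00/10)+10^(83.48/10)) = 83.6 dB SPL.

83.6 dB SPL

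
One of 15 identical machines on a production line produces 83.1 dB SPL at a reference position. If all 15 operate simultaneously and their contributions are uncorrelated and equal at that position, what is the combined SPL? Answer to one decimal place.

94.9 dB SPL

15 equal incoherent sources raise the level by 10·log₁₀(15) = 11.76 dB.
L_total = 83.1 + 11.76 = 94.9 dB SPL.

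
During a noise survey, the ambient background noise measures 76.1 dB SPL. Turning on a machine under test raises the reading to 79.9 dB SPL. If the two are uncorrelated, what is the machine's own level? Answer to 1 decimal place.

Subtract intensities: L_src = 10·log₁₀(10^(L_total/10) − 10^(L_bg/10)).
L_src = 10·log₁₀(10^(79.9/10) − 10^(76.1/10)) = 10·log₁₀(56990000) = 77.6 dB SPL.

77.6 dB SPL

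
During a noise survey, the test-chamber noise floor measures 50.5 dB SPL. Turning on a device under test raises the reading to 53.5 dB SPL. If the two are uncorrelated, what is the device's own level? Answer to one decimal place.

Background correction is a power subtraction:
L_src = 10·log₁₀(10^(53.5/10) − 10^(50.5/10)) = 10·log₁₀(111700) = 50.5 dB SPL.

50.5 dB SPL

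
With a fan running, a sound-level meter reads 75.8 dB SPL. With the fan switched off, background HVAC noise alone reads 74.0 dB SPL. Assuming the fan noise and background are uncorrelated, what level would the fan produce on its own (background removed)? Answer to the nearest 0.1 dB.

71.1 dB SPL

Background correction is a power subtraction:
L_src = 10·log₁₀(10^(75.8/10) − 10^(74.0/10)) = 10·log₁₀(12900000) = 71.1 dB SPL.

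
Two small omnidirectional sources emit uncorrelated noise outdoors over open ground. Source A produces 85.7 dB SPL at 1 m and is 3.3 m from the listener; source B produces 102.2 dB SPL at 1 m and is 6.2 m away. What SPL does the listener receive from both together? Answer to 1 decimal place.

86.7 dB SPL

At the listener: L_A = 85.7 − 20·log₁₀(3.3) = 75.33 dB; L_B = 102.2 − 20·log₁₀(6.2) = 86.35 dB.
Combined: 10·log₁₀(10^(75.33/10)+10^(86.35/10)) = 86.7 dB SPL.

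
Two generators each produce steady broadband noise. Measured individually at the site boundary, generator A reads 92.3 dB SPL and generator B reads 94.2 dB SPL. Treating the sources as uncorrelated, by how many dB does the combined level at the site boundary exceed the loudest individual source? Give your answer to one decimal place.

2.2 dB

Add the sources as powers (linear), then convert back to dB:
L_total = 10·log₁₀(10^(92.3/10) + 10^(94.2/10)) = 96.36 dB SPL.
Excess over the loudest (94.2 dB): 96.36 − 94.2 = 2.2 dB.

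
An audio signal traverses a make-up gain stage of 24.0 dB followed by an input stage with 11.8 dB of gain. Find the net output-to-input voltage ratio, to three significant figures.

61.7

Net gain = 24.0 + 11.8 = 35.8 dB.
Voltage ratio = 10^(35.8/20) = 61.7.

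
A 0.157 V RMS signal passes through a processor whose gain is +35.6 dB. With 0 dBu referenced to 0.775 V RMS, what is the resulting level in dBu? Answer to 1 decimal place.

+21.7 dBu

Input level: 20·log₁₀(0.157/0.775) = -13.87 dBu.
Output: -13.87 + 35.6 = +21.7 dBu.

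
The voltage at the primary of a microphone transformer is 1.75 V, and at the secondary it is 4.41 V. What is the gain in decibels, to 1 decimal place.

8.0 dB

Voltage ratio → dB uses the 20·log₁₀ form:
20·log₁₀(4.41/1.75) = 20·log₁₀(2.520) = 8.0 dB.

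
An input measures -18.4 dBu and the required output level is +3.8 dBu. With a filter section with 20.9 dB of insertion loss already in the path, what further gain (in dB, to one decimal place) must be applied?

43.1 dB

The required make-up gain is the shortfall in the dB sum.
G = +3.8 − (-18.4) + 20.9 = 43.1 dB.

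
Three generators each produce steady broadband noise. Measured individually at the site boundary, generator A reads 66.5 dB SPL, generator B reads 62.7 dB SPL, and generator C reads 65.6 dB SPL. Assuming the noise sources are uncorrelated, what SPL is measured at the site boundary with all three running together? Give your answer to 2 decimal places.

69.98 dB SPL

Add the sources as powers (linear), then convert back to dB:
L_total = 10·log₁₀(10^(66.5/10) + 10^(62.7/10) + 10^(65.6/10)) = 10·log₁₀(9960000) = 69.98 dB SPL.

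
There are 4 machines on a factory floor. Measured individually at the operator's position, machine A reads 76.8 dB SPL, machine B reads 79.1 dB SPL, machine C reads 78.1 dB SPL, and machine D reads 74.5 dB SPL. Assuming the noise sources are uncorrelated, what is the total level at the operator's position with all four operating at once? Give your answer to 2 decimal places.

83.46 dB SPL

Add the sources as powers (linear), then convert back to dB:
L_total = 10·log₁₀(10^(76.8/10) + 10^(79.1/10) + 10^(78.1/10) + 10^(74.5/10)) = 10·log₁₀(221900000) = 83.46 dB SPL.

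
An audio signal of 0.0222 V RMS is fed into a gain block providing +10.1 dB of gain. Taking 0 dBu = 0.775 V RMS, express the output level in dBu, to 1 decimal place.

-20.8 dBu

Input level: 20·log₁₀(0.0222/0.775) = -30.86 dBu.
Output: -30.86 + 10.1 = -20.8 dBu.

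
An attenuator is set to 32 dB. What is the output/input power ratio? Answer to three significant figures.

Power ratio = 10^(dB/10).
10^(-32/10) = 10^(-3.200) = 0.000631.

0.000631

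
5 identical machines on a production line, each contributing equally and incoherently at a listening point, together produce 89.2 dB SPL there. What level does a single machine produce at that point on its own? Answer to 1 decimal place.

82.2 dB SPL

5 equal incoherent sources add 10·log₁₀(5) = 6.99 dB over one source.
L_one = 89.2 − 6.99 = 82.2 dB SPL.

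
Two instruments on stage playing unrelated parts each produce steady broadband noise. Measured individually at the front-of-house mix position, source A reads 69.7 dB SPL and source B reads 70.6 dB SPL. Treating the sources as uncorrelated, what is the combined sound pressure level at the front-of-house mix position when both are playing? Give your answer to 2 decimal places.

73.18 dB SPL

Incoherent sources sum as intensities:
L_total = 10·log₁₀(10^(69.7/10) + 10^(70.6/10)) = 10·log₁₀(20810000) = 73.18 dB SPL.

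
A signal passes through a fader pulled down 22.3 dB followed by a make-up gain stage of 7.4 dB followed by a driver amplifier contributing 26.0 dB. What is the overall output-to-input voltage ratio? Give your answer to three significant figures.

3.59

Net gain = (−22.3) + 7.4 + 26.0 = 11.1 dB.
Voltage ratio = 10^(11.1/20) = 3.59.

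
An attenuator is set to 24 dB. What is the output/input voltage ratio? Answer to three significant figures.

Voltage ratio = 10^(dB/20).
10^(-24/20) = 10^(-1.200) = 0.0631.

0.0631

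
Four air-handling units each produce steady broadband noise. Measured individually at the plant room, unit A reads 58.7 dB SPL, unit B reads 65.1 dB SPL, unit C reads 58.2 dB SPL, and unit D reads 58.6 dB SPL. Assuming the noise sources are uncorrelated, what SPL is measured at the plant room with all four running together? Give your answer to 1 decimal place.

67.3 dB SPL

Add the sources as powers (linear), then convert back to dB:
L_total = 10·log₁₀(10^(58.7/10) + 10^(65.1/10) + 10^(58.2/10) + 10^(58.6/10)) = 10·log₁₀(5362000) = 67.3 dB SPL.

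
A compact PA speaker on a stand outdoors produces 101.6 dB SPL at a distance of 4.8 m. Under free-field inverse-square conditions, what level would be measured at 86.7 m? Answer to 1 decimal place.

76.5 dB SPL

Free-field point source: level drops by 20·log₁₀ of the distance ratio.
ΔL = −20·log₁₀(86.7/4.8) = -25.14 dB, so L₂ = 101.6 + (-25.14) = 76.5 dB SPL.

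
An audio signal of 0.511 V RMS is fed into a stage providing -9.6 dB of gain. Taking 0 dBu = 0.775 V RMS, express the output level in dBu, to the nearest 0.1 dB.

-13.2 dBu

Input level: 20·log₁₀(0.511/0.775) = -3.62 dBu.
Output: -3.62 − 9.6 = -13.2 dBu.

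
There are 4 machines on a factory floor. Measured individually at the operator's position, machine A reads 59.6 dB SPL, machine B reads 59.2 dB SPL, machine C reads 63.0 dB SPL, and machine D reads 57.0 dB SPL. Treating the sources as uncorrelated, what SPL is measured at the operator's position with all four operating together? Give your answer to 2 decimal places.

66.27 dB SPL

Incoherent sources sum as intensities:
L_total = 10·log₁₀(10^(59.6/10) + 10^(59.2/10) + 10^(63.0/10) + 10^(57.0/10)) = 10·log₁₀(4240000) = 66.27 dB SPL.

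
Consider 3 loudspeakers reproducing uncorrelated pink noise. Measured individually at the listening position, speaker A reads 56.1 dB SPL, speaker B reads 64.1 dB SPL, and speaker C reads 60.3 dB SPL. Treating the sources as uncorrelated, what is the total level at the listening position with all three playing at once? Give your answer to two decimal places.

Add the sources as powers (linear), then convert back to dB:
L_total = 10·log₁₀(10^(56.1/10) + 10^(64.1/10) + 10^(60.3/10)) = 10·log₁₀(4049000) = 66.07 dB SPL.

66.07 dB SPL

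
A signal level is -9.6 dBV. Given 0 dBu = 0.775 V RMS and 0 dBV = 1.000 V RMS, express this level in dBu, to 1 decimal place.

-7.4 dBu

The offset between the scales is 20·log₁₀(0.775/1.000) = −2.214 dB.
So dBu = -9.6 + 2.214 = -7.4 dBu.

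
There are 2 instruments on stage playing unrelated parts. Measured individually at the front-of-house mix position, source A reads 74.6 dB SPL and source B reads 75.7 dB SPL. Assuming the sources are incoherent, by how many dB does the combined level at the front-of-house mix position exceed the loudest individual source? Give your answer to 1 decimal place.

2.5 dB

Uncorrelated sources add in intensity (power), not in dB.
L_total = 10·log₁₀(10^(74.6/10) + 10^(75.7/10)) = 78.20 dB SPL.
Excess over the loudest (75.7 dB): 78.20 − 75.7 = 2.5 dB.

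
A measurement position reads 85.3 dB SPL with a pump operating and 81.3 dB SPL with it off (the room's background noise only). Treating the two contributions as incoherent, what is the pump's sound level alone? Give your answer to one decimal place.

83.1 dB SPL

Subtract intensities: L_src = 10·log₁₀(10^(L_total/10) − 10^(L_bg/10)).
L_src = 10·log₁₀(10^(85.3/10) − 10^(81.3/10)) = 10·log₁₀(203900000) = 83.1 dB SPL.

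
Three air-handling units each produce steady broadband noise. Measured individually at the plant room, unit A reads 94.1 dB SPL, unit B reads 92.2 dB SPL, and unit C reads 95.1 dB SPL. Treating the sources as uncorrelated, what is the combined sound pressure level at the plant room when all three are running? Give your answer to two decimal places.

98.73 dB SPL

Add the sources as powers (linear), then convert back to dB:
L_total = 10·log₁₀(10^(94.1/10) + 10^(92.2/10) + 10^(95.1/10)) = 10·log₁₀(7466000000) = 98.73 dB SPL.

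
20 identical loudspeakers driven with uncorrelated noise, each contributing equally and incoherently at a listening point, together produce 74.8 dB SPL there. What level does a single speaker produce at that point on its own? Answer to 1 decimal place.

61.8 dB SPL

20 equal incoherent sources add 10·log₁₀(20) = 13.01 dB over one source.
L_one = 74.8 − 13.01 = 61.8 dB SPL.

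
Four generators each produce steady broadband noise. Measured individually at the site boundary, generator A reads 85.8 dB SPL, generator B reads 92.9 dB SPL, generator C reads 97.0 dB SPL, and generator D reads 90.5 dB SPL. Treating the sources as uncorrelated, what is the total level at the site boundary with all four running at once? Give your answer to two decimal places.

99.28 dB SPL

Add the sources as powers (linear), then convert back to dB:
L_total = 10·log₁₀(10^(85.8/10) + 10^(92.9/10) + 10^(97.0/10) + 10^(90.5/10)) = 10·log₁₀(8464000000) = 99.28 dB SPL.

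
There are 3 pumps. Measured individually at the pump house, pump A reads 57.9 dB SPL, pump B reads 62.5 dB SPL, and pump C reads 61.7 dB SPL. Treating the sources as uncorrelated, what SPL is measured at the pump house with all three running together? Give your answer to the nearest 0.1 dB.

Add the sources as powers (linear), then convert back to dB:
L_total = 10·log₁₀(10^(57.9/10) + 10^(62.5/10) + 10^(61.7/10)) = 10·log₁₀(3874000) = 65.9 dB SPL.

65.9 dB SPL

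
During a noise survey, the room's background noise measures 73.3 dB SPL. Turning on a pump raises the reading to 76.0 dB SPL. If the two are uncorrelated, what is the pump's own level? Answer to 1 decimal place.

Background correction is a power subtraction:
L_src = 10·log₁₀(10^(76.0/10) − 10^(73.3/10)) = 10·log₁₀(18430000) = 72.7 dB SPL.

72.7 dB SPL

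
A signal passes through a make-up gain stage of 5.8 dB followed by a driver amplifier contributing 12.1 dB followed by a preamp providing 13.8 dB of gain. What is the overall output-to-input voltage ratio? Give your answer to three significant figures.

Net gain = 5.8 + 12.1 + 13.8 = 31.7 dB.
Voltage ratio = 10^(31.7/20) = 38.5.

38.5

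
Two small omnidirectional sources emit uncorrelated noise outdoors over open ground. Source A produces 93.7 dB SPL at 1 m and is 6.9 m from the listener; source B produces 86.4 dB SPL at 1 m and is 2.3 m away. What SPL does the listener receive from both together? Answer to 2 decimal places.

At the listener: L_A = 93.7 − 20·log₁₀(6.9) = 76.923 dB; L_B = 86.4 − 20·log₁₀(2.3) = 79.165 dB.
Combined: 10·log₁₀(10^(76.923/10)+10^(79.165/10)) = 81.20 dB SPL.

81.20 dB SPL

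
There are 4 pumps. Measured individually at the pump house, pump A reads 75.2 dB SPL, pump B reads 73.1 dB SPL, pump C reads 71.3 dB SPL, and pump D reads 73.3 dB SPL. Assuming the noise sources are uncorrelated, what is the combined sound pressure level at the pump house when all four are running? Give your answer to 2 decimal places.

79.46 dB SPL

Add the sources as powers (linear), then convert back to dB:
L_total = 10·log₁₀(10^(75.2/10) + 10^(73.1/10) + 10^(71.3/10) + 10^(73.3/10)) = 10·log₁₀(88400000) = 79.46 dB SPL.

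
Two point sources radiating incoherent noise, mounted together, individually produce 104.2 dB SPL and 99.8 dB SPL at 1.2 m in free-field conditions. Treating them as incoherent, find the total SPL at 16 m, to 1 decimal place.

83.0 dB SPL

Combined at 1.2 m: 10·log₁₀(10^(104.2/10)+10^(99.8/10)) = 105.55 dB SPL.
Then apply −20·log₁₀(16/1.2) = -22.50 dB → 83.0 dB SPL.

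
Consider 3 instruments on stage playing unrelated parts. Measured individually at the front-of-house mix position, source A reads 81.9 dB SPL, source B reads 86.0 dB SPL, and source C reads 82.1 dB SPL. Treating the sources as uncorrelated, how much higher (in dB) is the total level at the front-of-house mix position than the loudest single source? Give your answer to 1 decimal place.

Add the sources as powers (linear), then convert back to dB:
L_total = 10·log₁₀(10^(81.9/10) + 10^(86.0/10) + 10^(82.1/10)) = 88.54 dB SPL.
Excess over the loudest (86.0 dB): 88.54 − 86.0 = 2.5 dB.

2.5 dB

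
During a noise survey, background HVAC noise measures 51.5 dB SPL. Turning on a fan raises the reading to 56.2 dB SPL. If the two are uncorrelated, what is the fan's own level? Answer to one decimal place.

54.4 dB SPL

Remove the background by subtracting linear intensities:
L_src = 10·log₁₀(10^(56.2/10) − 10^(51.5/10)) = 10·log₁₀(275600) = 54.4 dB SPL.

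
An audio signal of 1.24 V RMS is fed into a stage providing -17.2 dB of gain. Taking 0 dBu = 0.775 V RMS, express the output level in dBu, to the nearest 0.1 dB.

-13.1 dBu

Input level: 20·log₁₀(1.24/0.775) = 4.08 dBu.
Output: 4.08 − 17.2 = -13.1 dBu.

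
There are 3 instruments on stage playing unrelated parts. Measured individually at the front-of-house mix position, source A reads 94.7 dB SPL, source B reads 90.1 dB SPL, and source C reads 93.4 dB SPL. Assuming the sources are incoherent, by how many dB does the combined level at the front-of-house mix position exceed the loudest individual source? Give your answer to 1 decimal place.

Uncorrelated sources add in intensity (power), not in dB.
L_total = 10·log₁₀(10^(94.7/10) + 10^(90.1/10) + 10^(93.4/10)) = 97.90 dB SPL.
Excess over the loudest (94.7 dB): 97.90 − 94.7 = 3.2 dB.

3.2 dB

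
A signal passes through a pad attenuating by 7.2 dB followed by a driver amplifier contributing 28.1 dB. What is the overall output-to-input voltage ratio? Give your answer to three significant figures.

Net gain = (−7.2) + 28.1 = 20.9 dB.
Voltage ratio = 10^(20.9/20) = 11.1.

11.1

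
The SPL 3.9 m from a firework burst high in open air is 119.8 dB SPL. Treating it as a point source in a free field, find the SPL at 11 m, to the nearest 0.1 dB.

Free-field point source: level drops by 20·log₁₀ of the distance ratio.
ΔL = −20·log₁₀(11/3.9) = -9.01 dB, so L₂ = 119.8 + (-9.01) = 110.8 dB SPL.

110.8 dB SPL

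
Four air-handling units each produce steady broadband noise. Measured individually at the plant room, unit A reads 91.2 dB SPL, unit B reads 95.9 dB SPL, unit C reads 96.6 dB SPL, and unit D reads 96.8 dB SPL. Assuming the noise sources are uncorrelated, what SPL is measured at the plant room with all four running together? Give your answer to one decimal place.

Incoherent sources sum as intensities:
L_total = 10·log₁₀(10^(91.2/10) + 10^(95.9/10) + 10^(96.6/10) + 10^(96.8/10)) = 10·log₁₀(14566000000) = 101.6 dB SPL.

101.6 dB SPL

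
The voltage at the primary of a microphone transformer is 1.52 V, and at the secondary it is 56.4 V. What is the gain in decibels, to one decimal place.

Voltage is an amplitude quantity, so gain = 20·log₁₀(V_out/V_in).
20·log₁₀(56.4/1.52) = 20·log₁₀(37.11) = 31.4 dB.

31.4 dB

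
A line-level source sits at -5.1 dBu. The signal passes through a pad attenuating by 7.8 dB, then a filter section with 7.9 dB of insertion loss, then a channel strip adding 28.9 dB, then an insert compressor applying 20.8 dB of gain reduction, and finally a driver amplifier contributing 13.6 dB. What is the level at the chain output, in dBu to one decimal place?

+0.9 dBu

Gain stages sum in dB:
-5.1 − 7.8 − 7.9 + 28.9 − 20.8 + 13.6 = +0.9 dBu.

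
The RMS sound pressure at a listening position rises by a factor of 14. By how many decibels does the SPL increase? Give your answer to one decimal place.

22.9 dB

SPL change from a pressure ratio uses the 20·log₁₀ form:
20·log₁₀(14) = 22.9 dB.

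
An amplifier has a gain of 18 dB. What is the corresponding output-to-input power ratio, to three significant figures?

Power ratio = 10^(dB/10).
10^(18/10) = 10^(1.800) = 63.1.

63.1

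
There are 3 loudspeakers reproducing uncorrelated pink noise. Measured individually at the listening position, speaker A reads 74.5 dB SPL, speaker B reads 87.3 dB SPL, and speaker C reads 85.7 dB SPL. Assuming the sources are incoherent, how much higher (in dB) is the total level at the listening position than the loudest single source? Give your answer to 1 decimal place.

2.4 dB

Uncorrelated sources add in intensity (power), not in dB.
L_total = 10·log₁₀(10^(74.5/10) + 10^(87.3/10) + 10^(85.7/10)) = 89.72 dB SPL.
Excess over the loudest (87.3 dB): 89.72 − 87.3 = 2.4 dB.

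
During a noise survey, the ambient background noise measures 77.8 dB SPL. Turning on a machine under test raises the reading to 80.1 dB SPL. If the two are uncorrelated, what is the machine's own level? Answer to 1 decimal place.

76.2 dB SPL

Remove the background by subtracting linear intensities:
L_src = 10·log₁₀(10^(80.1/10) − 10^(77.8/10)) = 10·log₁₀(42070000) = 76.2 dB SPL.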